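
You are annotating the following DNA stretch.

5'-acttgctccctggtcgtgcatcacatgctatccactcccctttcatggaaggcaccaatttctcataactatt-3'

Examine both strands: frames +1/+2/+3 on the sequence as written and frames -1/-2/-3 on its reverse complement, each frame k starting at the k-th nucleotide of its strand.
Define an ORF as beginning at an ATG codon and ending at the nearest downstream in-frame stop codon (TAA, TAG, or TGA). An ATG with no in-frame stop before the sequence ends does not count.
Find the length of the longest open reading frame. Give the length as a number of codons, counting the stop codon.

8

Reverse complement (5'→3'): AATAGTTATGAGAAATTGGTGCCTTCCATGAAAGGGGAGTGGATAGCATGTGATGCACGACCAGGGAGCAAGT
Frame +1: ACT TGC TCC CTG GTC GTG CAT CAC ATG CTA TCC ACT CCC CTT TCA TGG AAG GCA CCA ATT TCT CAT AAC TAT — no ATG→stop ORF.
Frame +2: CTT GCT CCC TGG TCG TGC ATC ACA TGC TAT CCA CTC CCC TTT CAT GGA AGG CAC CAA TTT CTC ATA ACT ATT — no ATG→stop ORF.
Frame +3: TTG CTC CCT GGT CGT GCA TCA CAT GCT ATC CAC TCC CCT TTC ATG GAA GGC ACC AAT TTC TCA TAA CTA — ATG at 45, stop TAA at 66 → 24 nt.
Frame -1: AAT AGT TAT GAG AAA TTG GTG CCT TCC ATG AAA GGG GAG TGG ATA GCA TGT GAT GCA CGA CCA GGG AGC AAG — no ATG→stop ORF.
Frame -2: ATA GTT ATG AGA AAT TGG TGC CTT CCA TGA AAG GGG AGT GGA TAG CAT GTG ATG CAC GAC CAG GGA GCA AGT — ATG at 8, stop TGA at 29 → 24 nt.
Frame -3: TAG TTA TGA GAA ATT GGT GCC TTC CAT GAA AGG GGA GTG GAT AGC ATG TGA TGC ACG ACC AGG GAG CAA — ATG at 48, stop TGA at 51 → 6 nt.
Longest: frame +3, positions 45–68, 24 nt = 8 codons = 7 aa. → 8 codons.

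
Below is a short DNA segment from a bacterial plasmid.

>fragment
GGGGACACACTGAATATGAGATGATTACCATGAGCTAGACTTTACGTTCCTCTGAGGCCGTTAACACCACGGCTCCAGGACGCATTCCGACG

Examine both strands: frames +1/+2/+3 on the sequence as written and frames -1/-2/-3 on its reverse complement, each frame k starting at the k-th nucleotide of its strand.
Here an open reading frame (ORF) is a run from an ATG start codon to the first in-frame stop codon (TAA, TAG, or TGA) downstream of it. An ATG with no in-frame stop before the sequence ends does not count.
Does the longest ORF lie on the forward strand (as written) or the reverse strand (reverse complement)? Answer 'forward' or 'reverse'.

Reverse complement (5'→3'): CGTCGGAATGCGTCCTGGAGCCGTGGTGTTAACGGCCTCAGAGGAACGTAAAGTCTAGCTCATGGTAATCATCTCATATTCAGTGTGTCCCC
Frame +1: GGG GAC ACA CTG AAT ATG AGA TGA TTA CCA TGA GCT AGA CTT TAC GTT CCT CTG AGG CCG TTA ACA CCA CGG CTC CAG GAC GCA TTC CGA — ATG at 16, stop TGA at 22 → 9 nt.
Frame +2: GGG ACA CAC TGA ATA TGA GAT GAT TAC CAT GAG CTA GAC TTT ACG TTC CTC TGA GGC CGT TAA CAC CAC GGC TCC AGG ACG CAT TCC GAC — no ATG→stop ORF.
Frame +3: GGA CAC ACT GAA TAT GAG ATG ATT ACC ATG AGC TAG ACT TTA CGT TCC TCT GAG GCC GTT AAC ACC ACG GCT CCA GGA CGC ATT CCG ACG — ATG at 21, stop TAG at 36 → 18 nt; ATG at 30, stop TAG at 36 → 9 nt.
Frame -1: CGT CGG AAT GCG TCC TGG AGC CGT GGT GTT AAC GGC CTC AGA GGA ACG TAA AGT CTA GCT CAT GGT AAT CAT CTC ATA TTC AGT GTG TCC — no ATG→stop ORF.
Frame -2: GTC GGA ATG CGT CCT GGA GCC GTG GTG TTA ACG GCC TCA GAG GAA CGT AAA GTC TAG CTC ATG GTA ATC ATC TCA TAT TCA GTG TGT CCC — ATG at 8, stop TAG at 56 → 51 nt.
Frame -3: TCG GAA TGC GTC CTG GAG CCG TGG TGT TAA CGG CCT CAG AGG AAC GTA AAG TCT AGC TCA TGG TAA TCA TCT CAT ATT CAG TGT GTC CCC — no ATG→stop ORF.
Forward-strand max 18 nt; reverse-strand max 51 nt. The reverse strand has the longer ORF.

reverse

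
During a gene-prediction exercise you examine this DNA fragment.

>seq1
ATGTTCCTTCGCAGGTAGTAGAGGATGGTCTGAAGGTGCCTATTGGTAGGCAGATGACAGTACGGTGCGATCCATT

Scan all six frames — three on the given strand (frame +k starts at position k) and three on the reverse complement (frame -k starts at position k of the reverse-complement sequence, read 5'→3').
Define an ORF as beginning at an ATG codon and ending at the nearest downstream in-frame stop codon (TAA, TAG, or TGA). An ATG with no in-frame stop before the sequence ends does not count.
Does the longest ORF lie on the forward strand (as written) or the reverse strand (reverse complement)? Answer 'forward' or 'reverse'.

Reverse complement (5'→3'): AATGGATCGCACCGTACTGTCATCTGCCTACCAATAGGCACCTTCAGACCATCCTCTACTACCTGCGAAGGAACAT
Frame +1: ATG TTC CTT CGC AGG TAG TAG AGG ATG GTC TGA AGG TGC CTA TTG GTA GGC AGA TGA CAG TAC GGT GCG ATC CAT — ATG at 1, stop TAG at 16 → 18 nt; ATG at 25, stop TGA at 31 → 9 nt.
Frame +2: TGT TCC TTC GCA GGT AGT AGA GGA TGG TCT GAA GGT GCC TAT TGG TAG GCA GAT GAC AGT ACG GTG CGA TCC ATT — no ATG→stop ORF.
Frame +3: GTT CCT TCG CAG GTA GTA GAG GAT GGT CTG AAG GTG CCT ATT GGT AGG CAG ATG ACA GTA CGG TGC GAT CCA — no ATG→stop ORF.
Frame -1: AAT GGA TCG CAC CGT ACT GTC ATC TGC CTA CCA ATA GGC ACC TTC AGA CCA TCC TCT ACT ACC TGC GAA GGA ACA — no ATG→stop ORF.
Frame -2: ATG GAT CGC ACC GTA CTG TCA TCT GCC TAC CAA TAG GCA CCT TCA GAC CAT CCT CTA CTA CCT GCG AAG GAA CAT — ATG at 2, stop TAG at 35 → 36 nt.
Frame -3: TGG ATC GCA CCG TAC TGT CAT CTG CCT ACC AAT AGG CAC CTT CAG ACC ATC CTC TAC TAC CTG CGA AGG AAC — no ATG→stop ORF.
Forward-strand max 18 nt; reverse-strand max 36 nt. The reverse strand has the longer ORF.

reverse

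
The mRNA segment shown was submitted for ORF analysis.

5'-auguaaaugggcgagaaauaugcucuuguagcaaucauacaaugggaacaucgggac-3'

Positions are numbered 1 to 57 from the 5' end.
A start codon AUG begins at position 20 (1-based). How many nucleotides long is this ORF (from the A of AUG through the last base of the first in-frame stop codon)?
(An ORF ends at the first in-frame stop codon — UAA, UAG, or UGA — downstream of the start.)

12

Codons from position 20: AUG (20–22), CUC (23–25), UUG (26–28), UAG (29–31).
UAG is the first in-frame stop; ORF spans 20–31, 12 nucleotides.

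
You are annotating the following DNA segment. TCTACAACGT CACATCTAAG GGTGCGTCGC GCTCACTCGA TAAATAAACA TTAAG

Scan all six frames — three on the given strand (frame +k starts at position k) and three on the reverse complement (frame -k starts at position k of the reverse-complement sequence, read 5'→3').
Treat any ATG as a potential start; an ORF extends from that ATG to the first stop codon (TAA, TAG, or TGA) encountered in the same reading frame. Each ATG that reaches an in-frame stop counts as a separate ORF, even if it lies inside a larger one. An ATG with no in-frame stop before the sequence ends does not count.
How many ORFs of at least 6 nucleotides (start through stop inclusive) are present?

Reverse complement (5'→3'): CTTAATGTTTATTTATCGAGTGAGCGCGACGCACCCTTAGATGTGACGTTGTAGA
Frame +1: TCT ACA ACG TCA CAT CTA AGG GTG CGT CGC GCT CAC TCG ATA AAT AAA CAT TAA — no ATG→stop ORF.
Frame +2: CTA CAA CGT CAC ATC TAA GGG TGC GTC GCG CTC ACT CGA TAA ATA AAC ATT AAG — no ATG→stop ORF.
Frame +3: TAC AAC GTC ACA TCT AAG GGT GCG TCG CGC TCA CTC GAT AAA TAA ACA TTA — no ATG→stop ORF.
Frame -1: CTT AAT GTT TAT TTA TCG AGT GAG CGC GAC GCA CCC TTA GAT GTG ACG TTG TAG — no ATG→stop ORF.
Frame -2: TTA ATG TTT ATT TAT CGA GTG AGC GCG ACG CAC CCT TAG ATG TGA CGT TGT AGA — ATG at 5, stop TAG at 38 → 36 nt; ATG at 41, stop TGA at 44 → 6 nt.
Frame -3: TAA TGT TTA TTT ATC GAG TGA GCG CGA CGC ACC CTT AGA TGT GAC GTT GTA — no ATG→stop ORF.
ORFs ≥ 6 nucleotides: frame -2 5–40 (36 nucleotides), frame -2 41–46 (6 nucleotides). Count = 2.

2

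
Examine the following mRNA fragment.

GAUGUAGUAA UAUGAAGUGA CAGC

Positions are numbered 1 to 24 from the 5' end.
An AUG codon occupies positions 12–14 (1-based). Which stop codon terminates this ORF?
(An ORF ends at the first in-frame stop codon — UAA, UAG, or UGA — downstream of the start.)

Codons from position 12: AUG (12–14), AAG (15–17), UGA (18–20).
The first in-frame stop codon is UGA.

UGA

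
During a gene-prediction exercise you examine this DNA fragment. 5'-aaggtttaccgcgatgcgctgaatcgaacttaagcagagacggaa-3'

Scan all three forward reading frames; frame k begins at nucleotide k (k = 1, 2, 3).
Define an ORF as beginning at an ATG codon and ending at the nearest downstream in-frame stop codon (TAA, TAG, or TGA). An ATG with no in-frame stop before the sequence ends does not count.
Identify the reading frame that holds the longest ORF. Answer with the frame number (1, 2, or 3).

Frame 1: AAG GTT TAC CGC GAT GCG CTG AAT CGA ACT TAA GCA GAG ACG GAA — no ATG→stop ORF.
Frame 2: AGG TTT ACC GCG ATG CGC TGA ATC GAA CTT AAG CAG AGA CGG — ATG at 14, stop TGA at 20 → 9 nt.
Frame 3: GGT TTA CCG CGA TGC GCT GAA TCG AAC TTA AGC AGA GAC GGA — no ATG→stop ORF.
Longest ORF is 9 nt in frame 2 (positions 14–22).

2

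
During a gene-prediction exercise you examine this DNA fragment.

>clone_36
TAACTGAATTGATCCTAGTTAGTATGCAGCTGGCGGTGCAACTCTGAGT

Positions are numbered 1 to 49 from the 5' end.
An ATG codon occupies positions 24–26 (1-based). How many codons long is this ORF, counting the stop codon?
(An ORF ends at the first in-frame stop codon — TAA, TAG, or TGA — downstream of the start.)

8

Codons from position 24: ATG (24–26), CAG (27–29), CTG (30–32), GCG (33–35), GTG (36–38), CAA (39–41), CTC (42–44), TGA (45–47).
TGA is the first in-frame stop; that's 8 codons including the stop.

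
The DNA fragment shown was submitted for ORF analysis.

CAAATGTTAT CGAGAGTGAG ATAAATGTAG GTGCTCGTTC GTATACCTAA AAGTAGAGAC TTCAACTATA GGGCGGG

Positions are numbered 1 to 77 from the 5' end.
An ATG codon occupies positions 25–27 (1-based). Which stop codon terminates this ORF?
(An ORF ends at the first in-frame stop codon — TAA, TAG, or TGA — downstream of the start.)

TAG

Codons from position 25: ATG (25–27), TAG (28–30).
The first in-frame stop codon is TAG.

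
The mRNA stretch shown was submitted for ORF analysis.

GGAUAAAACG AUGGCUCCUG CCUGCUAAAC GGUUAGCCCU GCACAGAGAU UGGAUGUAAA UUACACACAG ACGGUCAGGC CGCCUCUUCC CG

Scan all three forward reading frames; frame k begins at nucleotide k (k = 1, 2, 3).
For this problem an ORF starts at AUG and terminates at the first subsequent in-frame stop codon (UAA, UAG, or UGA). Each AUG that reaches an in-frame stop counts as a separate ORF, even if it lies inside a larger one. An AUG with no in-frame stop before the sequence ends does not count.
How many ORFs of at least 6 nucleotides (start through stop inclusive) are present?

2

Frame 1: GGA UAA AAC GAU GGC UCC UGC CUG CUA AAC GGU UAG CCC UGC ACA GAG AUU GGA UGU AAA UUA CAC ACA GAC GGU CAG GCC GCC UCU UCC — no AUG→stop ORF.
Frame 2: GAU AAA ACG AUG GCU CCU GCC UGC UAA ACG GUU AGC CCU GCA CAG AGA UUG GAU GUA AAU UAC ACA CAG ACG GUC AGG CCG CCU CUU CCC — AUG at 11, stop UAA at 26 → 18 nt.
Frame 3: AUA AAA CGA UGG CUC CUG CCU GCU AAA CGG UUA GCC CUG CAC AGA GAU UGG AUG UAA AUU ACA CAC AGA CGG UCA GGC CGC CUC UUC CCG — AUG at 54, stop UAA at 57 → 6 nt.
ORFs ≥ 6 nucleotides: frame 2 11–28 (18 nucleotides), frame 3 54–59 (6 nucleotides). Count = 2.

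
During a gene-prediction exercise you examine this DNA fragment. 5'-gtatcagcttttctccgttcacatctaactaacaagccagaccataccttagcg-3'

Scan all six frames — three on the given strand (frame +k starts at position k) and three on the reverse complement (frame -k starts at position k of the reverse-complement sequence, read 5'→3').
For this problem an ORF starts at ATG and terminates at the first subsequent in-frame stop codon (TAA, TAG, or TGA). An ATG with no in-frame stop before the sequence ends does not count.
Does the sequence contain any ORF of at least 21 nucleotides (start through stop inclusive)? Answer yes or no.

Reverse complement (5'→3'): CGCTAAGGTATGGTCTGGCTTGTTAGTTAGATGTGAACGGAGAAAAGCTGATAC
Frame +1: GTA TCA GCT TTT CTC CGT TCA CAT CTA ACT AAC AAG CCA GAC CAT ACC TTA GCG — no ATG→stop ORF.
Frame +2: TAT CAG CTT TTC TCC GTT CAC ATC TAA CTA ACA AGC CAG ACC ATA CCT TAG — no ATG→stop ORF.
Frame +3: ATC AGC TTT TCT CCG TTC ACA TCT AAC TAA CAA GCC AGA CCA TAC CTT AGC — no ATG→stop ORF.
Frame -1: CGC TAA GGT ATG GTC TGG CTT GTT AGT TAG ATG TGA ACG GAG AAA AGC TGA TAC — ATG at 10, stop TAG at 28 → 21 nt; ATG at 31, stop TGA at 34 → 6 nt.
Frame -2: GCT AAG GTA TGG TCT GGC TTG TTA GTT AGA TGT GAA CGG AGA AAA GCT GAT — no ATG→stop ORF.
Frame -3: CTA AGG TAT GGT CTG GCT TGT TAG TTA GAT GTG AAC GGA GAA AAG CTG ATA — no ATG→stop ORF.
Frame -1 has an ORF of 21 nucleotides (positions 10–30) ≥ 21, so yes.

yes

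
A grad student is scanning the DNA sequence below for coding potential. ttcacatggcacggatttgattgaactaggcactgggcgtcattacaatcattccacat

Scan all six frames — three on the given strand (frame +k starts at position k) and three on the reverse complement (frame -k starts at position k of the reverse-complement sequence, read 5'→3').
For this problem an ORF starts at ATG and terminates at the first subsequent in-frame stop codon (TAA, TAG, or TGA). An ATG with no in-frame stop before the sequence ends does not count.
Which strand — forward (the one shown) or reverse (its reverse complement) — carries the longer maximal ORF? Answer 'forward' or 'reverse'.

reverse

Reverse complement (5'→3'): ATGTGGAATGATTGTAATGACGCCCAGTGCCTAGTTCAATCAAATCCGTGCCATGTGAA
Frame +1: TTC ACA TGG CAC GGA TTT GAT TGA ACT AGG CAC TGG GCG TCA TTA CAA TCA TTC CAC — no ATG→stop ORF.
Frame +2: TCA CAT GGC ACG GAT TTG ATT GAA CTA GGC ACT GGG CGT CAT TAC AAT CAT TCC ACA — no ATG→stop ORF.
Frame +3: CAC ATG GCA CGG ATT TGA TTG AAC TAG GCA CTG GGC GTC ATT ACA ATC ATT CCA CAT — ATG at 6, stop TGA at 18 → 15 nt.
Frame -1: ATG TGG AAT GAT TGT AAT GAC GCC CAG TGC CTA GTT CAA TCA AAT CCG TGC CAT GTG — no ATG→stop ORF.
Frame -2: TGT GGA ATG ATT GTA ATG ACG CCC AGT GCC TAG TTC AAT CAA ATC CGT GCC ATG TGA — ATG at 8, stop TAG at 32 → 27 nt; ATG at 17, stop TAG at 32 → 18 nt; ATG at 53, stop TGA at 56 → 6 nt.
Frame -3: GTG GAA TGA TTG TAA TGA CGC CCA GTG CCT AGT TCA ATC AAA TCC GTG CCA TGT GAA — no ATG→stop ORF.
Forward-strand max 15 nt; reverse-strand max 27 nt. The reverse strand has the longer ORF.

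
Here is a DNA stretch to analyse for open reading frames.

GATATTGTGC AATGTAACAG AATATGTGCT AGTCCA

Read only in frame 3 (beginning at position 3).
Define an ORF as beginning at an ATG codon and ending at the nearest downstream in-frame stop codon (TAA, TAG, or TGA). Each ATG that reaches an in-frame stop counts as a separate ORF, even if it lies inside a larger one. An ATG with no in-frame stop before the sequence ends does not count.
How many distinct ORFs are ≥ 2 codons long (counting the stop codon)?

Frame 3: TAT TGT GCA ATG TAA CAG AAT ATG TGC TAG TCC — ATG at 12, stop TAA at 15 → 6 nt; ATG at 24, stop TAG at 30 → 9 nt.
ORFs ≥ 2 codons: frame 3 12–17 (2 codons), frame 3 24–32 (3 codons). Count = 2.

2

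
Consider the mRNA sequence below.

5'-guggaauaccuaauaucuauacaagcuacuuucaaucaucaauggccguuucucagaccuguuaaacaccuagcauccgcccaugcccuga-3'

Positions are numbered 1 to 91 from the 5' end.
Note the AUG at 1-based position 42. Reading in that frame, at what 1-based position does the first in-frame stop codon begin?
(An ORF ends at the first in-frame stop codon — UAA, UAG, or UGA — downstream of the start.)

Codons from position 42: AUG (42–44), GCC (45–47), GUU (48–50), UCU (51–53), CAG (54–56), ACC (57–59), UGU (60–62), UAA (63–65).
UAA is a stop codon; it begins at position 63.

63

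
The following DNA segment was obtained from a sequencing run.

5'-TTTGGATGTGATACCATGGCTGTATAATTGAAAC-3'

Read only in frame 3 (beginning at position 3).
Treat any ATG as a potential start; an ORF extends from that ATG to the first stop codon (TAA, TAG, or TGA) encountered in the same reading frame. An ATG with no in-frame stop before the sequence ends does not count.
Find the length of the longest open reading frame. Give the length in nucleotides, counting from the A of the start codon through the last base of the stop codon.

6

Frame 3: TGG ATG TGA TAC CAT GGC TGT ATA ATT GAA — ATG at 6, stop TGA at 9 → 6 nt.
Longest: frame 3, positions 6–11, 6 nt = 2 codons = 1 aa. → 6 nucleotides.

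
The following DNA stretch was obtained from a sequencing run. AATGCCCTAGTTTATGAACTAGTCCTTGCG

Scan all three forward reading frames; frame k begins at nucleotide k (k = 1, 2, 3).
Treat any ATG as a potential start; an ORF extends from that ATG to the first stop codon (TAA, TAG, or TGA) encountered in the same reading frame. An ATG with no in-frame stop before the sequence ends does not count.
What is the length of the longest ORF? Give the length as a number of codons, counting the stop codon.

Frame 1: AAT GCC CTA GTT TAT GAA CTA GTC CTT GCG — no ATG→stop ORF.
Frame 2: ATG CCC TAG TTT ATG AAC TAG TCC TTG — ATG at 2, stop TAG at 8 → 9 nt; ATG at 14, stop TAG at 20 → 9 nt.
Frame 3: TGC CCT AGT TTA TGA ACT AGT CCT TGC — no ATG→stop ORF.
Longest: frame 2, positions 2–10, 9 nt = 3 codons = 2 aa. → 3 codons.

3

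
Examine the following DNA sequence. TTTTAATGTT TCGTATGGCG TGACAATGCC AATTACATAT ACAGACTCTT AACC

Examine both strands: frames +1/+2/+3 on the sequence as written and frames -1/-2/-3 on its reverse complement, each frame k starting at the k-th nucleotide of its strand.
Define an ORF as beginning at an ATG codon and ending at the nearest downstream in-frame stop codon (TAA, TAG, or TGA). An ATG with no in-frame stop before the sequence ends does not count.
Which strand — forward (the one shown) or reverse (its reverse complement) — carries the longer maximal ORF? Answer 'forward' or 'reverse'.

forward

Reverse complement (5'→3'): GGTTAAGAGTCTGTATATGTAATTGGCATTGTCACGCCATACGAAACATTAAAA
Frame +1: TTT TAA TGT TTC GTA TGG CGT GAC AAT GCC AAT TAC ATA TAC AGA CTC TTA ACC — no ATG→stop ORF.
Frame +2: TTT AAT GTT TCG TAT GGC GTG ACA ATG CCA ATT ACA TAT ACA GAC TCT TAA — ATG at 26, stop TAA at 50 → 27 nt.
Frame +3: TTA ATG TTT CGT ATG GCG TGA CAA TGC CAA TTA CAT ATA CAG ACT CTT AAC — ATG at 6, stop TGA at 21 → 18 nt; ATG at 15, stop TGA at 21 → 9 nt.
Frame -1: GGT TAA GAG TCT GTA TAT GTA ATT GGC ATT GTC ACG CCA TAC GAA ACA TTA AAA — no ATG→stop ORF.
Frame -2: GTT AAG AGT CTG TAT ATG TAA TTG GCA TTG TCA CGC CAT ACG AAA CAT TAA — ATG at 17, stop TAA at 20 → 6 nt.
Frame -3: TTA AGA GTC TGT ATA TGT AAT TGG CAT TGT CAC GCC ATA CGA AAC ATT AAA — no ATG→stop ORF.
Forward-strand max 27 nt; reverse-strand max 6 nt. The forward strand has the longer ORF.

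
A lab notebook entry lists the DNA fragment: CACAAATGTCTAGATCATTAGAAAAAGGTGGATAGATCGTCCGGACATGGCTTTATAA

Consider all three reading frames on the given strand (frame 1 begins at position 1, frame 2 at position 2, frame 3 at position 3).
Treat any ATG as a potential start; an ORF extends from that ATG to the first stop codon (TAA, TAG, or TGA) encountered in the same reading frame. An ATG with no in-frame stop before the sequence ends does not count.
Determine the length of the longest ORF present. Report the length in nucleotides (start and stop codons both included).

Frame 1: CAC AAA TGT CTA GAT CAT TAG AAA AAG GTG GAT AGA TCG TCC GGA CAT GGC TTT ATA — no ATG→stop ORF.
Frame 2: ACA AAT GTC TAG ATC ATT AGA AAA AGG TGG ATA GAT CGT CCG GAC ATG GCT TTA TAA — ATG at 47, stop TAA at 56 → 12 nt.
Frame 3: CAA ATG TCT AGA TCA TTA GAA AAA GGT GGA TAG ATC GTC CGG ACA TGG CTT TAT — ATG at 6, stop TAG at 33 → 30 nt.
Longest: frame 3, positions 6–35, 30 nt = 10 codons = 9 aa. → 30 nucleotides.

30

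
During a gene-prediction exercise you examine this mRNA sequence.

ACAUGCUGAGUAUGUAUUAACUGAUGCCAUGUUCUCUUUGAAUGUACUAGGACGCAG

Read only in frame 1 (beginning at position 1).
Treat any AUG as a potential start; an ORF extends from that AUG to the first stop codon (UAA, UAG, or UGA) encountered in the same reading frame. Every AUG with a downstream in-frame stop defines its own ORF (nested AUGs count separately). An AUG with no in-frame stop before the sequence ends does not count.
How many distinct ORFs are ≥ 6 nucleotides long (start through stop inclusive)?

Frame 1: ACA UGC UGA GUA UGU AUU AAC UGA UGC CAU GUU CUC UUU GAA UGU ACU AGG ACG CAG — no AUG→stop ORF.
No ORF reaches 6 nucleotides. Count = 0.

0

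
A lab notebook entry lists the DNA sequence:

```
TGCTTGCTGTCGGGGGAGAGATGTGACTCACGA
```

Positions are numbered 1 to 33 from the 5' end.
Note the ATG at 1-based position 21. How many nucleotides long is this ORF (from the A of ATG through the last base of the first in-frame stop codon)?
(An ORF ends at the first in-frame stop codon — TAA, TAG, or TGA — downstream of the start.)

Codons from position 21: ATG (21–23), TGA (24–26).
TGA is the first in-frame stop; ORF spans 21–26, 6 nucleotides.

6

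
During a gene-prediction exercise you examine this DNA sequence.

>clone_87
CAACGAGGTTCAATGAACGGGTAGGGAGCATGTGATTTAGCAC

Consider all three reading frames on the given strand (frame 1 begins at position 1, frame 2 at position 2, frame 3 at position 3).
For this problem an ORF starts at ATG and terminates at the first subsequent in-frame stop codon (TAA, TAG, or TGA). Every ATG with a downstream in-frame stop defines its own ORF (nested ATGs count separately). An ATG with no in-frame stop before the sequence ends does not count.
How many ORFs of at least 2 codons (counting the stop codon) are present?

Frame 1: CAA CGA GGT TCA ATG AAC GGG TAG GGA GCA TGT GAT TTA GCA — ATG at 13, stop TAG at 22 → 12 nt.
Frame 2: AAC GAG GTT CAA TGA ACG GGT AGG GAG CAT GTG ATT TAG CAC — no ATG→stop ORF.
Frame 3: ACG AGG TTC AAT GAA CGG GTA GGG AGC ATG TGA TTT AGC — ATG at 30, stop TGA at 33 → 6 nt.
ORFs ≥ 2 codons: frame 1 13–24 (4 codons), frame 3 30–35 (2 codons). Count = 2.

2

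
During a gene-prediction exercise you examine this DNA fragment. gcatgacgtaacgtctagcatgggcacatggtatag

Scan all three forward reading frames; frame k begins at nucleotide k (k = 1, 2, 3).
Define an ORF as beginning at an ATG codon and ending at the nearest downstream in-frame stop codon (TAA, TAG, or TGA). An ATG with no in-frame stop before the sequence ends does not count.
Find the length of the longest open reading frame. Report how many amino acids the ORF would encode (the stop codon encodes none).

Frame 1: GCA TGA CGT AAC GTC TAG CAT GGG CAC ATG GTA TAG — ATG at 28, stop TAG at 34 → 9 nt.
Frame 2: CAT GAC GTA ACG TCT AGC ATG GGC ACA TGG TAT — no ATG→stop ORF.
Frame 3: ATG ACG TAA CGT CTA GCA TGG GCA CAT GGT ATA — ATG at 3, stop TAA at 9 → 9 nt.
Longest: frame 1, positions 28–36, 9 nt = 3 codons = 2 aa. → 2 amino acids.

2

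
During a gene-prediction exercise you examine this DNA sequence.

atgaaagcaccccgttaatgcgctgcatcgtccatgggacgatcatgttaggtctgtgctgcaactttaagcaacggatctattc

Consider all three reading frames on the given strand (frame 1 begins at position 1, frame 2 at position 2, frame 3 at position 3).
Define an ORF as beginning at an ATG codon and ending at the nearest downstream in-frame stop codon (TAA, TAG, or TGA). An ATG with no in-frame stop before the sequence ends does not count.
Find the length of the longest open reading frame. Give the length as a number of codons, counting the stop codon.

Frame 1: ATG AAA GCA CCC CGT TAA TGC GCT GCA TCG TCC ATG GGA CGA TCA TGT TAG GTC TGT GCT GCA ACT TTA AGC AAC GGA TCT ATT — ATG at 1, stop TAA at 16 → 18 nt; ATG at 34, stop TAG at 49 → 18 nt.
Frame 2: TGA AAG CAC CCC GTT AAT GCG CTG CAT CGT CCA TGG GAC GAT CAT GTT AGG TCT GTG CTG CAA CTT TAA GCA ACG GAT CTA TTC — no ATG→stop ORF.
Frame 3: GAA AGC ACC CCG TTA ATG CGC TGC ATC GTC CAT GGG ACG ATC ATG TTA GGT CTG TGC TGC AAC TTT AAG CAA CGG ATC TAT — no ATG→stop ORF.
Longest: frame 1, positions 1–18, 18 nt = 6 codons = 5 aa. → 6 codons.

6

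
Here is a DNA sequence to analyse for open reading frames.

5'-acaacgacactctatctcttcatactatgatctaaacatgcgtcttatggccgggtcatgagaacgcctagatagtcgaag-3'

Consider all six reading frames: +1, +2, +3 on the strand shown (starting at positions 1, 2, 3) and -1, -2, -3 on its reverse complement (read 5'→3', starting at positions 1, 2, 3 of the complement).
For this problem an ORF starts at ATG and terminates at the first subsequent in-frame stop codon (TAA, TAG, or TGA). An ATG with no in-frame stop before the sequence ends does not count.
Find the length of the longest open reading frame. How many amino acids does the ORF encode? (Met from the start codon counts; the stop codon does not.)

7

Reverse complement (5'→3'): CTTCGACTATCTAGGCGTTCTCATGACCCGGCCATAAGACGCATGTTTAGATCATAGTATGAAGAGATAGAGTGTCGTTGT
Frame +1: ACA ACG ACA CTC TAT CTC TTC ATA CTA TGA TCT AAA CAT GCG TCT TAT GGC CGG GTC ATG AGA ACG CCT AGA TAG TCG AAG — ATG at 58, stop TAG at 73 → 18 nt.
Frame +2: CAA CGA CAC TCT ATC TCT TCA TAC TAT GAT CTA AAC ATG CGT CTT ATG GCC GGG TCA TGA GAA CGC CTA GAT AGT CGA — ATG at 38, stop TGA at 59 → 24 nt; ATG at 47, stop TGA at 59 → 15 nt.
Frame +3: AAC GAC ACT CTA TCT CTT CAT ACT ATG ATC TAA ACA TGC GTC TTA TGG CCG GGT CAT GAG AAC GCC TAG ATA GTC GAA — ATG at 27, stop TAA at 33 → 9 nt.
Frame -1: CTT CGA CTA TCT AGG CGT TCT CAT GAC CCG GCC ATA AGA CGC ATG TTT AGA TCA TAG TAT GAA GAG ATA GAG TGT CGT TGT — ATG at 43, stop TAG at 55 → 15 nt.
Frame -2: TTC GAC TAT CTA GGC GTT CTC ATG ACC CGG CCA TAA GAC GCA TGT TTA GAT CAT AGT ATG AAG AGA TAG AGT GTC GTT — ATG at 23, stop TAA at 35 → 15 nt; ATG at 59, stop TAG at 68 → 12 nt.
Frame -3: TCG ACT ATC TAG GCG TTC TCA TGA CCC GGC CAT AAG ACG CAT GTT TAG ATC ATA GTA TGA AGA GAT AGA GTG TCG TTG — no ATG→stop ORF.
Longest: frame +2, positions 38–61, 24 nt = 8 codons = 7 aa. → 7 amino acids.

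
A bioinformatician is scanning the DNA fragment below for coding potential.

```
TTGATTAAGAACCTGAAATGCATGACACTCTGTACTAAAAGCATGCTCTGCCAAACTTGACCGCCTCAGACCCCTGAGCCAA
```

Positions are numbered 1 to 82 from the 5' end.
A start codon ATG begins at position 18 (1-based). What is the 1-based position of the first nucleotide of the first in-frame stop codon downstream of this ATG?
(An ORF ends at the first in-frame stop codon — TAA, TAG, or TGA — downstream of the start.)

Codons from position 18: ATG (18–20), CAT (21–23), GAC (24–26), ACT (27–29), CTG (30–32), TAC (33–35), TAA (36–38).
TAA is a stop codon; it begins at position 36.

36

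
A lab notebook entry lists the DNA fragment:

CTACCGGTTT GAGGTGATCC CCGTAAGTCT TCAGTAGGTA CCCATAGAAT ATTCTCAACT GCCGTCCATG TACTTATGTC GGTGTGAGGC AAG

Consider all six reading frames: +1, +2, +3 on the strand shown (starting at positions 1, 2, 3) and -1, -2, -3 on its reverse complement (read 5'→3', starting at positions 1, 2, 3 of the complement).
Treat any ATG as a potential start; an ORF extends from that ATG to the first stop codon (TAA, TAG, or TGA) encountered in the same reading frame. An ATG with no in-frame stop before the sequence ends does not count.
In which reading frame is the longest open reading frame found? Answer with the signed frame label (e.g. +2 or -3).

Reverse complement (5'→3'): CTTGCCTCACACCGACATAAGTACATGGACGGCAGTTGAGAATATTCTATGGGTACCTACTGAAGACTTACGGGGATCACCTCAAACCGGTAG
Frame +1: CTA CCG GTT TGA GGT GAT CCC CGT AAG TCT TCA GTA GGT ACC CAT AGA ATA TTC TCA ACT GCC GTC CAT GTA CTT ATG TCG GTG TGA GGC AAG — ATG at 76, stop TGA at 85 → 12 nt.
Frame +2: TAC CGG TTT GAG GTG ATC CCC GTA AGT CTT CAG TAG GTA CCC ATA GAA TAT TCT CAA CTG CCG TCC ATG TAC TTA TGT CGG TGT GAG GCA — no ATG→stop ORF.
Frame +3: ACC GGT TTG AGG TGA TCC CCG TAA GTC TTC AGT AGG TAC CCA TAG AAT ATT CTC AAC TGC CGT CCA TGT ACT TAT GTC GGT GTG AGG CAA — no ATG→stop ORF.
Frame -1: CTT GCC TCA CAC CGA CAT AAG TAC ATG GAC GGC AGT TGA GAA TAT TCT ATG GGT ACC TAC TGA AGA CTT ACG GGG ATC ACC TCA AAC CGG TAG — ATG at 25, stop TGA at 37 → 15 nt; ATG at 49, stop TGA at 61 → 15 nt.
Frame -2: TTG CCT CAC ACC GAC ATA AGT ACA TGG ACG GCA GTT GAG AAT ATT CTA TGG GTA CCT ACT GAA GAC TTA CGG GGA TCA CCT CAA ACC GGT — no ATG→stop ORF.
Frame -3: TGC CTC ACA CCG ACA TAA GTA CAT GGA CGG CAG TTG AGA ATA TTC TAT GGG TAC CTA CTG AAG ACT TAC GGG GAT CAC CTC AAA CCG GTA — no ATG→stop ORF.
Longest ORF is 15 nt in frame -1 (positions 25–39).

-1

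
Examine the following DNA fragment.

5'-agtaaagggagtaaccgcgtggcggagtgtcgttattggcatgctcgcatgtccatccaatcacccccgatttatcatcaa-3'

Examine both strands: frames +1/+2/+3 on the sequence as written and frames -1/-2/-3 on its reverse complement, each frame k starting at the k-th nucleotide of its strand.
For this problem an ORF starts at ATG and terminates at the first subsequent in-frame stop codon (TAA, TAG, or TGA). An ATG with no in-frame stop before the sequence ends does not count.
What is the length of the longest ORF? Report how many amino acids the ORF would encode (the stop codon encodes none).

7

Reverse complement (5'→3'): TTGATGATAAATCGGGGGTGATTGGATGGACATGCGAGCATGCCAATAACGACACTCCGCCACGCGGTTACTCCCTTTACT
Frame +1: AGT AAA GGG AGT AAC CGC GTG GCG GAG TGT CGT TAT TGG CAT GCT CGC ATG TCC ATC CAA TCA CCC CCG ATT TAT CAT CAA — no ATG→stop ORF.
Frame +2: GTA AAG GGA GTA ACC GCG TGG CGG AGT GTC GTT ATT GGC ATG CTC GCA TGT CCA TCC AAT CAC CCC CGA TTT ATC ATC — no ATG→stop ORF.
Frame +3: TAA AGG GAG TAA CCG CGT GGC GGA GTG TCG TTA TTG GCA TGC TCG CAT GTC CAT CCA ATC ACC CCC GAT TTA TCA TCA — no ATG→stop ORF.
Frame -1: TTG ATG ATA AAT CGG GGG TGA TTG GAT GGA CAT GCG AGC ATG CCA ATA ACG ACA CTC CGC CAC GCG GTT ACT CCC TTT ACT — ATG at 4, stop TGA at 19 → 18 nt.
Frame -2: TGA TGA TAA ATC GGG GGT GAT TGG ATG GAC ATG CGA GCA TGC CAA TAA CGA CAC TCC GCC ACG CGG TTA CTC CCT TTA — ATG at 26, stop TAA at 47 → 24 nt; ATG at 32, stop TAA at 47 → 18 nt.
Frame -3: GAT GAT AAA TCG GGG GTG ATT GGA TGG ACA TGC GAG CAT GCC AAT AAC GAC ACT CCG CCA CGC GGT TAC TCC CTT TAC — no ATG→stop ORF.
Longest: frame -2, positions 26–49, 24 nt = 8 codons = 7 aa. → 7 amino acids.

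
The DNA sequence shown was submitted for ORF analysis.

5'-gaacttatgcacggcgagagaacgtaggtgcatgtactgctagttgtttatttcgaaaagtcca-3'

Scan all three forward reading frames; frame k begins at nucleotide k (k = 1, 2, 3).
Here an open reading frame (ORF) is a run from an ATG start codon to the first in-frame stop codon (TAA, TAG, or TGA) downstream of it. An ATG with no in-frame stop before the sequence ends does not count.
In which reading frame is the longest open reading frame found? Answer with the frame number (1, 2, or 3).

1

Frame 1: GAA CTT ATG CAC GGC GAG AGA ACG TAG GTG CAT GTA CTG CTA GTT GTT TAT TTC GAA AAG TCC — ATG at 7, stop TAG at 25 → 21 nt.
Frame 2: AAC TTA TGC ACG GCG AGA GAA CGT AGG TGC ATG TAC TGC TAG TTG TTT ATT TCG AAA AGT CCA — ATG at 32, stop TAG at 41 → 12 nt.
Frame 3: ACT TAT GCA CGG CGA GAG AAC GTA GGT GCA TGT ACT GCT AGT TGT TTA TTT CGA AAA GTC — no ATG→stop ORF.
Longest ORF is 21 nt in frame 1 (positions 7–27).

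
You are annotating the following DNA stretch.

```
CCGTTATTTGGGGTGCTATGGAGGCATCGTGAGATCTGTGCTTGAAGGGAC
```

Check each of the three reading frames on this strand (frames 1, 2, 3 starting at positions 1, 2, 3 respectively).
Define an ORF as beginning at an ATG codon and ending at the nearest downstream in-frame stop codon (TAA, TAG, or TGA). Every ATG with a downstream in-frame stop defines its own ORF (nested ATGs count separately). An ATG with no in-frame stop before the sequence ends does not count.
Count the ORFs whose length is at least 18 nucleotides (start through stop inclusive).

Frame 1: CCG TTA TTT GGG GTG CTA TGG AGG CAT CGT GAG ATC TGT GCT TGA AGG GAC — no ATG→stop ORF.
Frame 2: CGT TAT TTG GGG TGC TAT GGA GGC ATC GTG AGA TCT GTG CTT GAA GGG — no ATG→stop ORF.
Frame 3: GTT ATT TGG GGT GCT ATG GAG GCA TCG TGA GAT CTG TGC TTG AAG GGA — ATG at 18, stop TGA at 30 → 15 nt.
No ORF reaches 18 nucleotides. Count = 0.

0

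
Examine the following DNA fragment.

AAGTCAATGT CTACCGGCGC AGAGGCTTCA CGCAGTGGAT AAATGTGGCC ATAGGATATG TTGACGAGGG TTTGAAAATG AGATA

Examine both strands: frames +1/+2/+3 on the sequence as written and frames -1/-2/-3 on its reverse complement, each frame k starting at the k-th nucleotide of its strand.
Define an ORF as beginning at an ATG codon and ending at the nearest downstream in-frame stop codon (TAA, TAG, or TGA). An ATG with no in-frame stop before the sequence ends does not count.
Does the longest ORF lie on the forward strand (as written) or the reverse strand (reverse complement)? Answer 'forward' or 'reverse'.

Reverse complement (5'→3'): TATCTCATTTTCAAACCCTCGTCAACATATCCTATGGCCACATTTATCCACTGCGTGAAGCCTCTGCGCCGGTAGACATTGACTT
Frame +1: AAG TCA ATG TCT ACC GGC GCA GAG GCT TCA CGC AGT GGA TAA ATG TGG CCA TAG GAT ATG TTG ACG AGG GTT TGA AAA TGA GAT — ATG at 7, stop TAA at 40 → 36 nt; ATG at 43, stop TAG at 52 → 12 nt; ATG at 58, stop TGA at 73 → 18 nt.
Frame +2: AGT CAA TGT CTA CCG GCG CAG AGG CTT CAC GCA GTG GAT AAA TGT GGC CAT AGG ATA TGT TGA CGA GGG TTT GAA AAT GAG ATA — no ATG→stop ORF.
Frame +3: GTC AAT GTC TAC CGG CGC AGA GGC TTC ACG CAG TGG ATA AAT GTG GCC ATA GGA TAT GTT GAC GAG GGT TTG AAA ATG AGA — no ATG→stop ORF.
Frame -1: TAT CTC ATT TTC AAA CCC TCG TCA ACA TAT CCT ATG GCC ACA TTT ATC CAC TGC GTG AAG CCT CTG CGC CGG TAG ACA TTG ACT — ATG at 34, stop TAG at 73 → 42 nt.
Frame -2: ATC TCA TTT TCA AAC CCT CGT CAA CAT ATC CTA TGG CCA CAT TTA TCC ACT GCG TGA AGC CTC TGC GCC GGT AGA CAT TGA CTT — no ATG→stop ORF.
Frame -3: TCT CAT TTT CAA ACC CTC GTC AAC ATA TCC TAT GGC CAC ATT TAT CCA CTG CGT GAA GCC TCT GCG CCG GTA GAC ATT GAC — no ATG→stop ORF.
Forward-strand max 36 nt; reverse-strand max 42 nt. The reverse strand has the longer ORF.

reverse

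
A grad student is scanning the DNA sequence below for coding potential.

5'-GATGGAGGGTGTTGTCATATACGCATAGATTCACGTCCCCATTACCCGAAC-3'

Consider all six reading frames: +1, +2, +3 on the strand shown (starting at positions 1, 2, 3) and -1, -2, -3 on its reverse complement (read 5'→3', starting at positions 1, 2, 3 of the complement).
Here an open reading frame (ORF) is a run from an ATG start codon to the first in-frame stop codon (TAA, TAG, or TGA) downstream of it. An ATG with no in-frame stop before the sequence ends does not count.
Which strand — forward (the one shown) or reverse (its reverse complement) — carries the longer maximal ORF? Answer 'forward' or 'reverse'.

Reverse complement (5'→3'): GTTCGGGTAATGGGGACGTGAATCTATGCGTATATGACAACACCCTCCATC
Frame +1: GAT GGA GGG TGT TGT CAT ATA CGC ATA GAT TCA CGT CCC CAT TAC CCG AAC — no ATG→stop ORF.
Frame +2: ATG GAG GGT GTT GTC ATA TAC GCA TAG ATT CAC GTC CCC ATT ACC CGA — ATG at 2, stop TAG at 26 → 27 nt.
Frame +3: TGG AGG GTG TTG TCA TAT ACG CAT AGA TTC ACG TCC CCA TTA CCC GAA — no ATG→stop ORF.
Frame -1: GTT CGG GTA ATG GGG ACG TGA ATC TAT GCG TAT ATG ACA ACA CCC TCC ATC — ATG at 10, stop TGA at 19 → 12 nt.
Frame -2: TTC GGG TAA TGG GGA CGT GAA TCT ATG CGT ATA TGA CAA CAC CCT CCA — ATG at 26, stop TGA at 35 → 12 nt.
Frame -3: TCG GGT AAT GGG GAC GTG AAT CTA TGC GTA TAT GAC AAC ACC CTC CAT — no ATG→stop ORF.
Forward-strand max 27 nt; reverse-strand max 12 nt. The forward strand has the longer ORF.

forward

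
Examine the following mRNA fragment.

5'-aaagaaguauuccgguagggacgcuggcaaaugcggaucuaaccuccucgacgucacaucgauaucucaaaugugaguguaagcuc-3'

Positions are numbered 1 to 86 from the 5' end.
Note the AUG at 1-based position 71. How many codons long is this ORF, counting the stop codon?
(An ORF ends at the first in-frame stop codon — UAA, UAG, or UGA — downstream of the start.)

2

Codons from position 71: AUG (71–73), UGA (74–76).
UGA is the first in-frame stop; that's 2 codons including the stop.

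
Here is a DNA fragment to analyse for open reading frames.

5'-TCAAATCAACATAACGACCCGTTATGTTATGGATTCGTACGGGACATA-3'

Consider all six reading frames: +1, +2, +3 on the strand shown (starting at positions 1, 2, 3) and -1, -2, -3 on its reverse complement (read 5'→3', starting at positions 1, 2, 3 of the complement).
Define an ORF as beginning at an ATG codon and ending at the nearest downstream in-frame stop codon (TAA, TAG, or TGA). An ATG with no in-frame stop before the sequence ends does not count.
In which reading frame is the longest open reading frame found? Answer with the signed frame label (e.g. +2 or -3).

Reverse complement (5'→3'): TATGTCCCGTACGAATCCATAACATAACGGGTCGTTATGTTGATTTGA
Frame +1: TCA AAT CAA CAT AAC GAC CCG TTA TGT TAT GGA TTC GTA CGG GAC ATA — no ATG→stop ORF.
Frame +2: CAA ATC AAC ATA ACG ACC CGT TAT GTT ATG GAT TCG TAC GGG ACA — no ATG→stop ORF.
Frame +3: AAA TCA ACA TAA CGA CCC GTT ATG TTA TGG ATT CGT ACG GGA CAT — no ATG→stop ORF.
Frame -1: TAT GTC CCG TAC GAA TCC ATA ACA TAA CGG GTC GTT ATG TTG ATT TGA — ATG at 37, stop TGA at 46 → 12 nt.
Frame -2: ATG TCC CGT ACG AAT CCA TAA CAT AAC GGG TCG TTA TGT TGA TTT — ATG at 2, stop TAA at 20 → 21 nt.
Frame -3: TGT CCC GTA CGA ATC CAT AAC ATA ACG GGT CGT TAT GTT GAT TTG — no ATG→stop ORF.
Longest ORF is 21 nt in frame -2 (positions 2–22).

-2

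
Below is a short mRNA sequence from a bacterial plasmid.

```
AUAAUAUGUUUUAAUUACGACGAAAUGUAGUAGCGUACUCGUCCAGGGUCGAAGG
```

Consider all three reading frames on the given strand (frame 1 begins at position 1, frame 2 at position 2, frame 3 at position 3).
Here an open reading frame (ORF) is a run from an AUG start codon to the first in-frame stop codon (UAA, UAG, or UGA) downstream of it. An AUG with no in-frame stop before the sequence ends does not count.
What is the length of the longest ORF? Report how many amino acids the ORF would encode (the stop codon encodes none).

2

Frame 1: AUA AUA UGU UUU AAU UAC GAC GAA AUG UAG UAG CGU ACU CGU CCA GGG UCG AAG — AUG at 25, stop UAG at 28 → 6 nt.
Frame 2: UAA UAU GUU UUA AUU ACG ACG AAA UGU AGU AGC GUA CUC GUC CAG GGU CGA AGG — no AUG→stop ORF.
Frame 3: AAU AUG UUU UAA UUA CGA CGA AAU GUA GUA GCG UAC UCG UCC AGG GUC GAA — AUG at 6, stop UAA at 12 → 9 nt.
Longest: frame 3, positions 6–14, 9 nt = 3 codons = 2 aa. → 2 amino acids.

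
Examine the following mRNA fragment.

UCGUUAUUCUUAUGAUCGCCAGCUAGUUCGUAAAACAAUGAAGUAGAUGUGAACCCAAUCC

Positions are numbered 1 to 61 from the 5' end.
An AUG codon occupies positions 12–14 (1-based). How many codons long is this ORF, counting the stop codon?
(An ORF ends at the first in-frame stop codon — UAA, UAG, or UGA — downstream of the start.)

5

Codons from position 12: AUG (12–14), AUC (15–17), GCC (18–20), AGC (21–23), UAG (24–26).
UAG is the first in-frame stop; that's 5 codons including the stop.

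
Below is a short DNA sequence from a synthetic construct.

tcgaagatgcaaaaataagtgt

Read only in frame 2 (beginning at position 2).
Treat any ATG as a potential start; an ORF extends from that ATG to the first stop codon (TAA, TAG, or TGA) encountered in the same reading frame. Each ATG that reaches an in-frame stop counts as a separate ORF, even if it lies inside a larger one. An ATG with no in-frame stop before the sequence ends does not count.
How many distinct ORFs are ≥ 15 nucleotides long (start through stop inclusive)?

Frame 2: CGA AGA TGC AAA AAT AAG TGT — no ATG→stop ORF.
No ORF reaches 15 nucleotides. Count = 0.

0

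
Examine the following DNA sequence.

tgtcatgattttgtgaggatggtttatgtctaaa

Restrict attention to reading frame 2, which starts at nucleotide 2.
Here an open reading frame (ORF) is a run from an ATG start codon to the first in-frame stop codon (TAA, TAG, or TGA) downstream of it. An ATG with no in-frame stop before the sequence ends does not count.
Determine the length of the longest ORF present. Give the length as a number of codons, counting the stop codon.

Frame 2: GTC ATG ATT TTG TGA GGA TGG TTT ATG TCT AAA — ATG at 5, stop TGA at 14 → 12 nt.
Longest: frame 2, positions 5–16, 12 nt = 4 codons = 3 aa. → 4 codons.

4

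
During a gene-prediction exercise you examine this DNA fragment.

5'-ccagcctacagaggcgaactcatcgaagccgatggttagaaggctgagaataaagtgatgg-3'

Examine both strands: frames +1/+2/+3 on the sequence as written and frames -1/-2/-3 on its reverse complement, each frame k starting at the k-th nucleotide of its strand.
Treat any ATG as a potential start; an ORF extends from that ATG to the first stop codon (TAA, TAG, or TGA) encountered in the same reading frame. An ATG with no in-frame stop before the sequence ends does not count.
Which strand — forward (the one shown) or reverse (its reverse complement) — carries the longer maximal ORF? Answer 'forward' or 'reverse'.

Reverse complement (5'→3'): CCATCACTTTATTCTCAGCCTTCTAACCATCGGCTTCGATGAGTTCGCCTCTGTAGGCTGG
Frame +1: CCA GCC TAC AGA GGC GAA CTC ATC GAA GCC GAT GGT TAG AAG GCT GAG AAT AAA GTG ATG — no ATG→stop ORF.
Frame +2: CAG CCT ACA GAG GCG AAC TCA TCG AAG CCG ATG GTT AGA AGG CTG AGA ATA AAG TGA TGG — ATG at 32, stop TGA at 56 → 27 nt.
Frame +3: AGC CTA CAG AGG CGA ACT CAT CGA AGC CGA TGG TTA GAA GGC TGA GAA TAA AGT GAT — no ATG→stop ORF.
Frame -1: CCA TCA CTT TAT TCT CAG CCT TCT AAC CAT CGG CTT CGA TGA GTT CGC CTC TGT AGG CTG — no ATG→stop ORF.
Frame -2: CAT CAC TTT ATT CTC AGC CTT CTA ACC ATC GGC TTC GAT GAG TTC GCC TCT GTA GGC TGG — no ATG→stop ORF.
Frame -3: ATC ACT TTA TTC TCA GCC TTC TAA CCA TCG GCT TCG ATG AGT TCG CCT CTG TAG GCT — ATG at 39, stop TAG at 54 → 18 nt.
Forward-strand max 27 nt; reverse-strand max 18 nt. The forward strand has the longer ORF.

forward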